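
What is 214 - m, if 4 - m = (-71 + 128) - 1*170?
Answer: 97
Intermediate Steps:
m = 117 (m = 4 - ((-71 + 128) - 1*170) = 4 - (57 - 170) = 4 - 1*(-113) = 4 + 113 = 117)
214 - m = 214 - 1*117 = 214 - 117 = 97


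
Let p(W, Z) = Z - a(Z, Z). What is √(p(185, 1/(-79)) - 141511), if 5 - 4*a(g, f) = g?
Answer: I*√883178051/79 ≈ 376.18*I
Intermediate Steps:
a(g, f) = 5/4 - g/4
p(W, Z) = -5/4 + 5*Z/4 (p(W, Z) = Z - (5/4 - Z/4) = Z + (-5/4 + Z/4) = -5/4 + 5*Z/4)
√(p(185, 1/(-79)) - 141511) = √((-5/4 + (5/4)/(-79)) - 141511) = √((-5/4 + (5/4)*(-1/79)) - 141511) = √((-5/4 - 5/316) - 141511) = √(-100/79 - 141511) = √(-11179469/79) = I*√883178051/79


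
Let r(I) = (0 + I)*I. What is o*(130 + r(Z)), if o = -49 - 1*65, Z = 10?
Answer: -26220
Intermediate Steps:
r(I) = I**2 (r(I) = I*I = I**2)
o = -114 (o = -49 - 65 = -114)
o*(130 + r(Z)) = -114*(130 + 10**2) = -114*(130 + 100) = -114*230 = -26220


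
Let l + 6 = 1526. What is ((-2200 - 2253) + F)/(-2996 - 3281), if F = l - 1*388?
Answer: 3321/6277 ≈ 0.52907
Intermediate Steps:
l = 1520 (l = -6 + 1526 = 1520)
F = 1132 (F = 1520 - 1*388 = 1520 - 388 = 1132)
((-2200 - 2253) + F)/(-2996 - 3281) = ((-2200 - 2253) + 1132)/(-2996 - 3281) = (-4453 + 1132)/(-6277) = -3321*(-1/6277) = 3321/6277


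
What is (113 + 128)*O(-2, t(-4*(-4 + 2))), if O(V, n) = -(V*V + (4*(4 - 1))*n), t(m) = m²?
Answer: -186052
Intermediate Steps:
O(V, n) = -V² - 12*n (O(V, n) = -(V² + (4*3)*n) = -(V² + 12*n) = -V² - 12*n)
(113 + 128)*O(-2, t(-4*(-4 + 2))) = (113 + 128)*(-1*(-2)² - 12*16*(-4 + 2)²) = 241*(-1*4 - 12*(-4*(-2))²) = 241*(-4 - 12*8²) = 241*(-4 - 12*64) = 241*(-4 - 768) = 241*(-772) = -186052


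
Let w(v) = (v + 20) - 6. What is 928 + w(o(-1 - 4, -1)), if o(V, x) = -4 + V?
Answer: 933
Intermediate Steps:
w(v) = 14 + v (w(v) = (20 + v) - 6 = 14 + v)
928 + w(o(-1 - 4, -1)) = 928 + (14 + (-4 + (-1 - 4))) = 928 + (14 + (-4 - 5)) = 928 + (14 - 9) = 928 + 5 = 933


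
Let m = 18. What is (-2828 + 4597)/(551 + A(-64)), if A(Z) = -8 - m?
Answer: 1769/525 ≈ 3.3695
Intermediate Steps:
A(Z) = -26 (A(Z) = -8 - 1*18 = -8 - 18 = -26)
(-2828 + 4597)/(551 + A(-64)) = (-2828 + 4597)/(551 - 26) = 1769/525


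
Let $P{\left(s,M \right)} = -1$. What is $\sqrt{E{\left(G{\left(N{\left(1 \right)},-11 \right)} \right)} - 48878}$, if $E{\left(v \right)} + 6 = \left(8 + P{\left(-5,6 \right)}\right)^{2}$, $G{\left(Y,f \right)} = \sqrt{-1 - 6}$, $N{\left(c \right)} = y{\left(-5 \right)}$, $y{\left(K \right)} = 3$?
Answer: $i \sqrt{48835} \approx 220.99 i$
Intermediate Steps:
$N{\left(c \right)} = 3$
$G{\left(Y,f \right)} = i \sqrt{7}$ ($G{\left(Y,f \right)} = \sqrt{-7} = i \sqrt{7}$)
$E{\left(v \right)} = 43$ ($E{\left(v \right)} = -6 + \left(8 - 1\right)^{2} = -6 + 7^{2} = -6 + 49 = 43$)
$\sqrt{E{\left(G{\left(N{\left(1 \right)},-11 \right)} \right)} - 48878} = \sqrt{43 - 48878} = \sqrt{-48835} = i \sqrt{48835}$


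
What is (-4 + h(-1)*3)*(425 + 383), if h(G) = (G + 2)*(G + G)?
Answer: -8080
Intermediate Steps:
h(G) = 2*G*(2 + G) (h(G) = (2 + G)*(2*G) = 2*G*(2 + G))
(-4 + h(-1)*3)*(425 + 383) = (-4 + (2*(-1)*(2 - 1))*3)*(425 + 383) = (-4 + (2*(-1)*1)*3)*808 = (-4 - 2*3)*808 = (-4 - 6)*808 = -10*808 = -8080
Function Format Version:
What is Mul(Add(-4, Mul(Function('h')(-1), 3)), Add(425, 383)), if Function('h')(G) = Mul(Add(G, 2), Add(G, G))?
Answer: -8080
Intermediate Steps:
Function('h')(G) = Mul(2, G, Add(2, G)) (Function('h')(G) = Mul(Add(2, G), Mul(2, G)) = Mul(2, G, Add(2, G)))
Mul(Add(-4, Mul(Function('h')(-1), 3)), Add(425, 383)) = Mul(Add(-4, Mul(Mul(2, -1, Add(2, -1)), 3)), Add(425, 383)) = Mul(Add(-4, Mul(Mul(2, -1, 1), 3)), 808) = Mul(Add(-4, Mul(-2, 3)), 808) = Mul(Add(-4, -6), 808) = Mul(-10, 808) = -8080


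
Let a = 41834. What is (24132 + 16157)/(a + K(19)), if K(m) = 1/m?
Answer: 765491/794847 ≈ 0.96307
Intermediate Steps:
(24132 + 16157)/(a + K(19)) = (24132 + 16157)/(41834 + 1/19) = 40289/(41834 + 1/19) = 40289/(794847/19) = 40289*(19/794847) = 765491/794847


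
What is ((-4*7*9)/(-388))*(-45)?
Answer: -2835/97 ≈ -29.227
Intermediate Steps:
((-4*7*9)/(-388))*(-45) = (-28*9*(-1/388))*(-45) = -252*(-1/388)*(-45) = (63/97)*(-45) = -2835/97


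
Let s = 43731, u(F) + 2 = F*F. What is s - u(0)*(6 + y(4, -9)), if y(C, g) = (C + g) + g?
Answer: 43715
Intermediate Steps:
u(F) = -2 + F² (u(F) = -2 + F*F = -2 + F²)
y(C, g) = C + 2*g
s - u(0)*(6 + y(4, -9)) = 43731 - (-2 + 0²)*(6 + (4 + 2*(-9))) = 43731 - (-2 + 0)*(6 + (4 - 18)) = 43731 - (-2)*(6 - 14) = 43731 - (-2)*(-8) = 43731 - 1*16 = 43731 - 16 = 43715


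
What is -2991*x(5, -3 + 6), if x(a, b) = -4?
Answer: 11964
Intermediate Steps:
-2991*x(5, -3 + 6) = -2991*(-4) = 11964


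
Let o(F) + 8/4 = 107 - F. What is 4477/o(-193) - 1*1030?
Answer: -302463/298 ≈ -1015.0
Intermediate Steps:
o(F) = 105 - F (o(F) = -2 + (107 - F) = 105 - F)
4477/o(-193) - 1*1030 = 4477/(105 - 1*(-193)) - 1*1030 = 4477/(105 + 193) - 1030 = 4477/298 - 1030 = -302463/298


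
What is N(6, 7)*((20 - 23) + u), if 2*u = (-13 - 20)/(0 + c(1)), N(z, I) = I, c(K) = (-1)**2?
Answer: -273/2 ≈ -136.50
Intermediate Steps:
c(K) = 1
u = -33/2 (u = ((-13 - 20)/(0 + 1))/2 = (-33/1)/2 = (-33*1)/2 = (1/2)*(-33) = -33/2 ≈ -16.500)
N(6, 7)*((20 - 23) + u) = 7*((20 - 23) - 33/2) = 7*(-3 - 33/2) = 7*(-39/2) = -273/2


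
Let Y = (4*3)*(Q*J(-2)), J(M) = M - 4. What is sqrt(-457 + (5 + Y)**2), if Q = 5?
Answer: 24*sqrt(218) ≈ 354.36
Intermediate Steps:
J(M) = -4 + M
Y = -360 (Y = (4*3)*(5*(-4 - 2)) = 12*(5*(-6)) = 12*(-30) = -360)
sqrt(-457 + (5 + Y)**2) = sqrt(-457 + (5 - 360)**2) = sqrt(-457 + (-355)**2) = sqrt(-457 + 126025) = sqrt(125568) = 24*sqrt(218)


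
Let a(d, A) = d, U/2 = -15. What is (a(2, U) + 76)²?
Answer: 6084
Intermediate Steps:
U = -30 (U = 2*(-15) = -30)
(a(2, U) + 76)² = (2 + 76)² = 78² = 6084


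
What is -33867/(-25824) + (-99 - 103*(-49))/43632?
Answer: 33447127/23474016 ≈ 1.4249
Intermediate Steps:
-33867/(-25824) + (-99 - 103*(-49))/43632 = -33867*(-1/25824) + (-99 + 5047)*(1/43632) = 11289/8608 + 4948*(1/43632) = 11289/8608 + 1237/10908 = 33447127/23474016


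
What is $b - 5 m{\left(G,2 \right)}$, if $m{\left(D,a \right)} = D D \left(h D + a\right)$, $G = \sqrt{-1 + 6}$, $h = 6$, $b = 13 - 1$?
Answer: $-38 - 150 \sqrt{5} \approx -373.41$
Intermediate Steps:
$b = 12$ ($b = 13 - 1 = 12$)
$G = \sqrt{5} \approx 2.2361$
$m{\left(D,a \right)} = D^{2} \left(a + 6 D\right)$ ($m{\left(D,a \right)} = D D \left(6 D + a\right) = D^{2} \left(a + 6 D\right)$)
$b - 5 m{\left(G,2 \right)} = 12 - 5 \left(\sqrt{5}\right)^{2} \left(2 + 6 \sqrt{5}\right) = 12 - 5 \cdot 5 \left(2 + 6 \sqrt{5}\right) = 12 - 5 \left(10 + 30 \sqrt{5}\right) = 12 - \left(50 + 150 \sqrt{5}\right) = -38 - 150 \sqrt{5}$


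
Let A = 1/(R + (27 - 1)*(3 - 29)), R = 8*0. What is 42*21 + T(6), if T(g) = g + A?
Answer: 600287/676 ≈ 888.00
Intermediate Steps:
R = 0
A = -1/676 (A = 1/(0 + (27 - 1)*(3 - 29)) = 1/(0 + 26*(-26)) = 1/(0 - 676) = 1/(-676) = -1/676 ≈ -0.0014793)
T(g) = -1/676 + g (T(g) = g - 1/676 = -1/676 + g)
42*21 + T(6) = 42*21 + (-1/676 + 6) = 882 + 4055/676 = 600287/676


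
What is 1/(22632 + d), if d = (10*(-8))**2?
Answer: 1/29032 ≈ 3.4445e-5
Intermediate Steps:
d = 6400 (d = (-80)**2 = 6400)
1/(22632 + d) = 1/(22632 + 6400) = 1/29032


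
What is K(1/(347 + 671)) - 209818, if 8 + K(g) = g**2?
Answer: -217447719623/1036324 ≈ -2.0983e+5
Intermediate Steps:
K(g) = -8 + g**2
K(1/(347 + 671)) - 209818 = (-8 + (1/(347 + 671))**2) - 209818 = (-8 + (1/1018)**2) - 209818 = (-8 + 1/1036324) - 209818 = -8290591/1036324 - 209818 = -217447719623/1036324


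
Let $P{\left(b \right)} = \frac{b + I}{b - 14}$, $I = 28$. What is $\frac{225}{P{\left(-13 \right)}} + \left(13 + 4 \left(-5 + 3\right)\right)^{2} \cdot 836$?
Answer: $20495$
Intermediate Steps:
$P{\left(b \right)} = \frac{28 + b}{-14 + b}$ ($P{\left(b \right)} = \frac{b + 28}{b - 14} = \frac{28 + b}{-14 + b}$)
$\frac{225}{P{\left(-13 \right)}} + \left(13 + 4 \left(-5 + 3\right)\right)^{2} \cdot 836 = \frac{225}{\frac{1}{-14 - 13} \left(28 - 13\right)} + \left(13 + 4 \left(-5 + 3\right)\right)^{2} \cdot 836 = \frac{225}{\frac{1}{-27} \cdot 15} + \left(13 + 4 \left(-2\right)\right)^{2} \cdot 836 = \frac{225}{\left(- \frac{1}{27}\right) 15} + \left(13 - 8\right)^{2} \cdot 836 = \frac{225}{- \frac{5}{9}} + 5^{2} \cdot 836 = 225 \left(- \frac{9}{5}\right) + 25 \cdot 836 = -405 + 20900 = 20495$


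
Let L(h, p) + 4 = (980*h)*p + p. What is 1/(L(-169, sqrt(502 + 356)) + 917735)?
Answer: -917731/22692412223777 - 165619*sqrt(858)/22692412223777 ≈ -2.5423e-7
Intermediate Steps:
L(h, p) = -4 + p + 980*h*p (L(h, p) = -4 + ((980*h)*p + p) = -4 + (980*h*p + p) = -4 + (p + 980*h*p) = -4 + p + 980*h*p)
1/(L(-169, sqrt(502 + 356)) + 917735) = 1/((-4 + sqrt(502 + 356) + 980*(-169)*sqrt(502 + 356)) + 917735) = 1/((-4 + sqrt(858) + 980*(-169)*sqrt(858)) + 917735) = 1/((-4 + sqrt(858) - 165620*sqrt(858)) + 917735) = 1/((-4 - 165619*sqrt(858)) + 917735) = 1/(917731 - 165619*sqrt(858))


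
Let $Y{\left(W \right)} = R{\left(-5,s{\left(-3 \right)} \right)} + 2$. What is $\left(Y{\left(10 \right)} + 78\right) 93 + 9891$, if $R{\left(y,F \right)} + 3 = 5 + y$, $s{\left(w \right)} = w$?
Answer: $17052$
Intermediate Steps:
$R{\left(y,F \right)} = 2 + y$ ($R{\left(y,F \right)} = -3 + \left(5 + y\right) = 2 + y$)
$Y{\left(W \right)} = -1$ ($Y{\left(W \right)} = \left(2 - 5\right) + 2 = -3 + 2 = -1$)
$\left(Y{\left(10 \right)} + 78\right) 93 + 9891 = \left(-1 + 78\right) 93 + 9891 = 77 \cdot 93 + 9891 = 7161 + 9891 = 17052$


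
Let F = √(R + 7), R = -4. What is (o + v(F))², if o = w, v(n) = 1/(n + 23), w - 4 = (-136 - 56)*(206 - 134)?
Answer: 13210669718553/69169 + 7269297*√3/138338 ≈ 1.9099e+8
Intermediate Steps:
F = √3 (F = √(-4 + 7) = √3 ≈ 1.7320)
w = -13820 (w = 4 + (-136 - 56)*(206 - 134) = 4 - 192*72 = 4 - 13824 = -13820)
v(n) = 1/(23 + n)
o = -13820
(o + v(F))² = (-13820 + 1/(23 + √3))²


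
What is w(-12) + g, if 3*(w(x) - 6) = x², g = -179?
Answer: -125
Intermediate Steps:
w(x) = 6 + x²/3
w(-12) + g = (6 + (⅓)*(-12)²) - 179 = (6 + (⅓)*144) - 179 = (6 + 48) - 179 = 54 - 179 = -125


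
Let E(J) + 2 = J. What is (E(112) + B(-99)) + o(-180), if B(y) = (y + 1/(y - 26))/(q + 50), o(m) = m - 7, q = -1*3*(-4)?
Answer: -304563/3875 ≈ -78.597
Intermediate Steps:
E(J) = -2 + J
q = 12 (q = -3*(-4) = 12)
o(m) = -7 + m
B(y) = y/62 + 1/(62*(-26 + y)) (B(y) = (y + 1/(y - 26))/(12 + 50) = (y + 1/(-26 + y))/62 = (y + 1/(-26 + y))*(1/62) = y/62 + 1/(62*(-26 + y)))
(E(112) + B(-99)) + o(-180) = ((-2 + 112) + (1 + (-99)² - 26*(-99))/(62*(-26 - 99))) + (-7 - 180) = (110 + (1/62)*(1 + 9801 + 2574)/(-125)) - 187 = (110 + (1/62)*(-1/125)*12376) - 187 = (110 - 6188/3875) - 187 = 420062/3875 - 187 = -304563/3875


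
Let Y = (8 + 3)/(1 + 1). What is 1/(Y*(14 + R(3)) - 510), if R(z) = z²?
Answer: -2/767 ≈ -0.0026076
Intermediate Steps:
Y = 11/2 ≈ 5.5000
1/(Y*(14 + R(3)) - 510) = 1/(11*(14 + 3²)/2 - 510) = 1/(11*(14 + 9)/2 - 510) = 1/((11/2)*23 - 510) = 1/(253/2 - 510) = 1/(-767/2) = -2/767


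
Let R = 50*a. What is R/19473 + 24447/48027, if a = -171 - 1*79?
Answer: -41427023/311743257 ≈ -0.13289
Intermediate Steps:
a = -250 (a = -171 - 79 = -250)
R = -12500 (R = 50*(-250) = -12500)
R/19473 + 24447/48027 = -12500/19473 + 24447/48027 = -12500*1/19473 + 24447*(1/48027) = -12500/19473 + 8149/16009 = -41427023/311743257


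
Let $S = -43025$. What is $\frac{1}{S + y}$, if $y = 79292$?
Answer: $\frac{1}{36267} \approx 2.7573 \cdot 10^{-5}$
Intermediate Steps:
$\frac{1}{S + y} = \frac{1}{-43025 + 79292} = \frac{1}{36267}$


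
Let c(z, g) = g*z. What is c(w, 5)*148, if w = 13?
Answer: 9620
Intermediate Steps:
c(w, 5)*148 = (5*13)*148 = 65*148 = 9620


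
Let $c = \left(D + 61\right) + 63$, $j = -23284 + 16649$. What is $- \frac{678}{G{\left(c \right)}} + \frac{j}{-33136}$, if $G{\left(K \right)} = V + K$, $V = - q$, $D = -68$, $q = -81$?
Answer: $- \frac{21557213}{4539632} \approx -4.7487$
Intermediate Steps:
$V = 81$ ($V = \left(-1\right) \left(-81\right) = 81$)
$j = -6635$
$c = 56$ ($c = \left(-68 + 61\right) + 63 = -7 + 63 = 56$)
$G{\left(K \right)} = 81 + K$
$- \frac{678}{G{\left(c \right)}} + \frac{j}{-33136} = - \frac{678}{81 + 56} - \frac{6635}{-33136} = - \frac{678}{137} - - \frac{6635}{33136} = \left(-678\right) \frac{1}{137} + \frac{6635}{33136} = - \frac{678}{137} + \frac{6635}{33136} = - \frac{21557213}{4539632}$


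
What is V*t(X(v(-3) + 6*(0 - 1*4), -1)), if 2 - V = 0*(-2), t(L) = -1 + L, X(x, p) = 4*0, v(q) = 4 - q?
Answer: -2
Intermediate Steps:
X(x, p) = 0
V = 2 (V = 2 - 0*(-2) = 2 - 1*0 = 2 + 0 = 2)
V*t(X(v(-3) + 6*(0 - 1*4), -1)) = 2*(-1 + 0) = 2*(-1) = -2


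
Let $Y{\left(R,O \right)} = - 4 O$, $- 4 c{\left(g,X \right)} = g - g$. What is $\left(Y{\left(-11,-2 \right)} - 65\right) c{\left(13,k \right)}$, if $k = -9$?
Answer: $0$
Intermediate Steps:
$c{\left(g,X \right)} = 0$ ($c{\left(g,X \right)} = - \frac{g - g}{4} = \left(- \frac{1}{4}\right) 0 = 0$)
$\left(Y{\left(-11,-2 \right)} - 65\right) c{\left(13,k \right)} = \left(\left(-4\right) \left(-2\right) - 65\right) 0 = \left(8 - 65\right) 0 = \left(-57\right) 0 = 0$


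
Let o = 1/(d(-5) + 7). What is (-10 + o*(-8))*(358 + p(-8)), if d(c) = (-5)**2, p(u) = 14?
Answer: -3813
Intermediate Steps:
d(c) = 25
o = 1/32 (o = 1/(25 + 7) = 1/32 ≈ 0.031250)
(-10 + o*(-8))*(358 + p(-8)) = (-10 + (1/32)*(-8))*(358 + 14) = (-10 - 1/4)*372 = -41/4*372 = -3813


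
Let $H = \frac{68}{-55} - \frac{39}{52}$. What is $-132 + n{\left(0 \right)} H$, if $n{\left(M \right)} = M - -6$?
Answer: $- \frac{15831}{110} \approx -143.92$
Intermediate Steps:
$H = - \frac{437}{220}$ ($H = 68 \left(- \frac{1}{55}\right) - \frac{3}{4} = - \frac{68}{55} - \frac{3}{4} = - \frac{437}{220} \approx -1.9864$)
$n{\left(M \right)} = 6 + M$ ($n{\left(M \right)} = M + 6 = 6 + M$)
$-132 + n{\left(0 \right)} H = -132 + \left(6 + 0\right) \left(- \frac{437}{220}\right) = -132 + 6 \left(- \frac{437}{220}\right) = -132 - \frac{1311}{110} = - \frac{15831}{110}$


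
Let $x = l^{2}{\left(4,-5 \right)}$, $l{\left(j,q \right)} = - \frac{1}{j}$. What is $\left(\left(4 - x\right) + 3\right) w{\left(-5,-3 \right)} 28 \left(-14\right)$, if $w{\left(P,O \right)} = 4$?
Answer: $-10878$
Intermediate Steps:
$x = \frac{1}{16}$ ($x = \left(- \frac{1}{4}\right)^{2} = \frac{1}{16} \approx 0.0625$)
$\left(\left(4 - x\right) + 3\right) w{\left(-5,-3 \right)} 28 \left(-14\right) = \left(\left(4 - \frac{1}{16}\right) + 3\right) 4 \cdot 28 \left(-14\right) = \left(\frac{63}{16} + 3\right) 4 \cdot 28 \left(-14\right) = \frac{111}{16} \cdot 4 \cdot 28 \left(-14\right) = \frac{111}{4} \cdot 28 \left(-14\right) = 777 \left(-14\right) = -10878$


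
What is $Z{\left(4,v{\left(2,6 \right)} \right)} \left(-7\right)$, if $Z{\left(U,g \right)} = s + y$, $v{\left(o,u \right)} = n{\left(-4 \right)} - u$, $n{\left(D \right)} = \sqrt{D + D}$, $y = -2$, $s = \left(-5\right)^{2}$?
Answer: $-161$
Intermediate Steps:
$s = 25$
$n{\left(D \right)} = \sqrt{2} \sqrt{D}$ ($n{\left(D \right)} = \sqrt{2 D} = \sqrt{2} \sqrt{D}$)
$v{\left(o,u \right)} = - u + 2 i \sqrt{2}$ ($v{\left(o,u \right)} = \sqrt{2} \sqrt{-4} - u = \sqrt{2} \cdot 2 i - u = 2 i \sqrt{2} - u = - u + 2 i \sqrt{2}$)
$Z{\left(U,g \right)} = 23$ ($Z{\left(U,g \right)} = 25 - 2 = 23$)
$Z{\left(4,v{\left(2,6 \right)} \right)} \left(-7\right) = 23 \left(-7\right) = -161$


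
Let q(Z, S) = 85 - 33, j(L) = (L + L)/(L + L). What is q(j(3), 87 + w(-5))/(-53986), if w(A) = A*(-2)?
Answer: -26/26993 ≈ -0.00096321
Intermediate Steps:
w(A) = -2*A
j(L) = 1 (j(L) = (2*L)/((2*L)) = (2*L)*(1/(2*L)) = 1)
q(Z, S) = 52
q(j(3), 87 + w(-5))/(-53986) = 52/(-53986) = 52*(-1/53986) = -26/26993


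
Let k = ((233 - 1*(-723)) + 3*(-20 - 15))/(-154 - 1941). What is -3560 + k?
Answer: -7459051/2095 ≈ -3560.4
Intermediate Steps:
k = -851/2095 (k = ((233 + 723) + 3*(-35))/(-2095) = (956 - 105)*(-1/2095) = 851*(-1/2095) = -851/2095 ≈ -0.40621)
-3560 + k = -3560 - 851/2095 = -7459051/2095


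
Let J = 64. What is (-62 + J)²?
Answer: 4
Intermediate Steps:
(-62 + J)² = (-62 + 64)² = 2² = 4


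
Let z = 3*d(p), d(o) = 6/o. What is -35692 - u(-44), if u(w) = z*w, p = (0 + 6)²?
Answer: -35670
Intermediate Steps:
p = 36 (p = 6² = 36)
z = ½ (z = 3*(6/36) = 3*(6*(1/36)) = 3*(⅙) = ½ ≈ 0.50000)
u(w) = w/2
-35692 - u(-44) = -35692 - (-44)/2 = -35692 - 1*(-22) = -35692 + 22 = -35670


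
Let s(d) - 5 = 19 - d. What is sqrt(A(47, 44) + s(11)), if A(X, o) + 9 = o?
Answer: 4*sqrt(3) ≈ 6.9282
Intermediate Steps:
A(X, o) = -9 + o
s(d) = 24 - d (s(d) = 5 + (19 - d) = 24 - d)
sqrt(A(47, 44) + s(11)) = sqrt((-9 + 44) + (24 - 1*11)) = sqrt(35 + (24 - 11)) = sqrt(35 + 13) = sqrt(48) = 4*sqrt(3)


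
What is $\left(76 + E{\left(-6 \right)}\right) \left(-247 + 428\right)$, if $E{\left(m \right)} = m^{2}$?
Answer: $20272$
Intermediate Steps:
$\left(76 + E{\left(-6 \right)}\right) \left(-247 + 428\right) = \left(76 + \left(-6\right)^{2}\right) \left(-247 + 428\right) = \left(76 + 36\right) 181 = 112 \cdot 181 = 20272$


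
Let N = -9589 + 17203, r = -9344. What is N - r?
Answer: 16958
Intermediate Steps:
N = 7614
N - r = 7614 - 1*(-9344) = 7614 + 9344 = 16958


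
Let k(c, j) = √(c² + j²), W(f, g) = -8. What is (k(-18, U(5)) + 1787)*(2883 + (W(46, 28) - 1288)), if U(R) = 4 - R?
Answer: 2835969 + 7935*√13 ≈ 2.8646e+6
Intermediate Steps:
(k(-18, U(5)) + 1787)*(2883 + (W(46, 28) - 1288)) = (√((-18)² + (4 - 1*5)²) + 1787)*(2883 + (-8 - 1288)) = (√(324 + (4 - 5)²) + 1787)*(2883 - 1296) = (√(324 + (-1)²) + 1787)*1587 = (√(324 + 1) + 1787)*1587 = (√325 + 1787)*1587 = (5*√13 + 1787)*1587 = (1787 + 5*√13)*1587 = 2835969 + 7935*√13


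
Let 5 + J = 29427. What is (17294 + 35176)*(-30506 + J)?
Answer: -56877480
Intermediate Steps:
J = 29422 (J = -5 + 29427 = 29422)
(17294 + 35176)*(-30506 + J) = (17294 + 35176)*(-30506 + 29422) = 52470*(-1084) = -56877480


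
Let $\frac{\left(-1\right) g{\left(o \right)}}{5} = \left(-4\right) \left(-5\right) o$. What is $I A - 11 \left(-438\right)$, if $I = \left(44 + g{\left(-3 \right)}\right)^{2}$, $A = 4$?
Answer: $478162$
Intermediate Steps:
$g{\left(o \right)} = - 100 o$ ($g{\left(o \right)} = - 5 \left(-4\right) \left(-5\right) o = - 5 \cdot 20 o = - 100 o$)
$I = 118336$ ($I = \left(44 - -300\right)^{2} = \left(44 + 300\right)^{2} = 344^{2} = 118336$)
$I A - 11 \left(-438\right) = 118336 \cdot 4 - 11 \left(-438\right) = 473344 - -4818 = 473344 + 4818 = 478162$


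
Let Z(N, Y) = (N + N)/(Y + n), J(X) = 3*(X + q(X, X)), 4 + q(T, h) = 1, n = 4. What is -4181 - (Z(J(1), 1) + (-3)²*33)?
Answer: -22378/5 ≈ -4475.6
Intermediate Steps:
q(T, h) = -3 (q(T, h) = -4 + 1 = -3)
J(X) = -9 + 3*X (J(X) = 3*(X - 3) = 3*(-3 + X) = -9 + 3*X)
Z(N, Y) = 2*N/(4 + Y) (Z(N, Y) = (N + N)/(Y + 4) = (2*N)/(4 + Y) = 2*N/(4 + Y))
-4181 - (Z(J(1), 1) + (-3)²*33) = -4181 - (2*(-9 + 3*1)/(4 + 1) + (-3)²*33) = -4181 - (2*(-9 + 3)/5 + 9*33) = -4181 - (2*(-6)*(⅕) + 297) = -4181 - (-12/5 + 297) = -4181 - 1*1473/5 = -4181 - 1473/5 = -22378/5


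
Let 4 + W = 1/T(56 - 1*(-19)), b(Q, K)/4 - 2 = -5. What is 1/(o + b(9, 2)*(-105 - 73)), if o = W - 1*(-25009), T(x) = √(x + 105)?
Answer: 4885380/132594098579 - 6*√5/132594098579 ≈ 3.6845e-5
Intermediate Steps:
b(Q, K) = -12 (b(Q, K) = 8 + 4*(-5) = 8 - 20 = -12)
T(x) = √(105 + x)
W = -4 + √5/30 (W = -4 + 1/(√(105 + (56 - 1*(-19)))) = -4 + 1/(√(105 + (56 + 19))) = -4 + 1/(√(105 + 75)) = -4 + 1/(√180) = -4 + 1/(6*√5) = -4 + √5/30 ≈ -3.9255)
o = 25005 + √5/30 (o = (-4 + √5/30) - 1*(-25009) = (-4 + √5/30) + 25009 = 25005 + √5/30 ≈ 25005.)
1/(o + b(9, 2)*(-105 - 73)) = 1/((25005 + √5/30) - 12*(-105 - 73)) = 1/((25005 + √5/30) - 12*(-178)) = 1/((25005 + √5/30) + 2136) = 1/(27141 + √5/30)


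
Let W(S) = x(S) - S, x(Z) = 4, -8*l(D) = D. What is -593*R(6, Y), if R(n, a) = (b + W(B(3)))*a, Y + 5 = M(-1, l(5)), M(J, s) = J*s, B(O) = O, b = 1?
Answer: 20755/4 ≈ 5188.8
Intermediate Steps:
l(D) = -D/8
W(S) = 4 - S
Y = -35/8 (Y = -5 - (-1)*5/8 = -5 - 1*(-5/8) = -5 + 5/8 = -35/8 ≈ -4.3750)
R(n, a) = 2*a (R(n, a) = (1 + (4 - 1*3))*a = (1 + (4 - 3))*a = (1 + 1)*a = 2*a)
-593*R(6, Y) = -1186*(-35)/8 = -593*(-35/4) = 20755/4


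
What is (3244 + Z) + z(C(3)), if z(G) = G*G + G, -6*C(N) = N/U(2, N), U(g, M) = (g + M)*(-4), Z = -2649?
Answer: 952041/1600 ≈ 595.03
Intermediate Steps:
U(g, M) = -4*M - 4*g (U(g, M) = (M + g)*(-4) = -4*M - 4*g)
C(N) = -N/(6*(-8 - 4*N)) (C(N) = -N/(6*(-4*N - 4*2)) = -N/(6*(-4*N - 8)) = -N/(6*(-8 - 4*N)))
z(G) = G + G**2 (z(G) = G**2 + G = G + G**2)
(3244 + Z) + z(C(3)) = (3244 - 2649) + ((1/24)*3/(2 + 3))*(1 + (1/24)*3/(2 + 3)) = 595 + ((1/24)*3/5)*(1 + (1/24)*3/5) = 595 + ((1/24)*3*(1/5))*(1 + (1/24)*3*(1/5)) = 595 + (1 + 1/40)/40 = 595 + (1/40)*(41/40) = 595 + 41/1600 = 952041/1600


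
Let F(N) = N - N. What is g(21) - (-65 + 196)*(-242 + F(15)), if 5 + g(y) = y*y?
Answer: 32138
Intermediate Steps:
F(N) = 0
g(y) = -5 + y**2 (g(y) = -5 + y*y = -5 + y**2)
g(21) - (-65 + 196)*(-242 + F(15)) = (-5 + 21**2) - (-65 + 196)*(-242 + 0) = (-5 + 441) - 131*(-242) = 436 - 1*(-31702) = 436 + 31702 = 32138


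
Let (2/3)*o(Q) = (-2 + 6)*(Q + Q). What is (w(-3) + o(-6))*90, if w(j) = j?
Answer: -6750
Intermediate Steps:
o(Q) = 12*Q (o(Q) = 3*((-2 + 6)*(Q + Q))/2 = 3*(4*(2*Q))/2 = 3*(8*Q)/2 = 12*Q)
(w(-3) + o(-6))*90 = (-3 + 12*(-6))*90 = (-3 - 72)*90 = -75*90 = -6750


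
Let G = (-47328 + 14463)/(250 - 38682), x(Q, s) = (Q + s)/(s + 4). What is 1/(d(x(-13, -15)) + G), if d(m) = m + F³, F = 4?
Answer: 422752/28493739 ≈ 0.014837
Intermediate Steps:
x(Q, s) = (Q + s)/(4 + s)
d(m) = 64 + m (d(m) = m + 4³ = m + 64 = 64 + m)
G = 32865/38432 (G = -32865/(-38432) = -32865*(-1/38432) = 32865/38432 ≈ 0.85515)
1/(d(x(-13, -15)) + G) = 1/((64 + (-13 - 15)/(4 - 15)) + 32865/38432) = 1/((64 - 28/(-11)) + 32865/38432) = 1/((64 - 1/11*(-28)) + 32865/38432) = 1/((64 + 28/11) + 32865/38432) = 1/(732/11 + 32865/38432) = 1/(28493739/422752) = 422752/28493739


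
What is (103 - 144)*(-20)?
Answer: 820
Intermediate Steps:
(103 - 144)*(-20) = -41*(-20) = 820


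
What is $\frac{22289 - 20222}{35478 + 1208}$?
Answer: $\frac{159}{2822} \approx 0.056343$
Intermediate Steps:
$\frac{22289 - 20222}{35478 + 1208} = \frac{2067}{36686} = 2067 \cdot \frac{1}{36686} = \frac{159}{2822}$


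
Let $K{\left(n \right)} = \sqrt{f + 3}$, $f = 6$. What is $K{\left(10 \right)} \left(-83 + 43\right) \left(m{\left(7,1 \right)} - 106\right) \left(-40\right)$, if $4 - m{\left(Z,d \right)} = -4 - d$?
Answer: $-465600$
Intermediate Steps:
$m{\left(Z,d \right)} = 8 + d$ ($m{\left(Z,d \right)} = 4 - \left(-4 - d\right) = 4 + \left(4 + d\right) = 8 + d$)
$K{\left(n \right)} = 3$ ($K{\left(n \right)} = \sqrt{6 + 3} = \sqrt{9} = 3$)
$K{\left(10 \right)} \left(-83 + 43\right) \left(m{\left(7,1 \right)} - 106\right) \left(-40\right) = 3 \left(-83 + 43\right) \left(\left(8 + 1\right) - 106\right) \left(-40\right) = 3 \left(- 40 \left(9 - 106\right)\right) \left(-40\right) = 3 \left(\left(-40\right) \left(-97\right)\right) \left(-40\right) = 3 \cdot 3880 \left(-40\right) = 11640 \left(-40\right) = -465600$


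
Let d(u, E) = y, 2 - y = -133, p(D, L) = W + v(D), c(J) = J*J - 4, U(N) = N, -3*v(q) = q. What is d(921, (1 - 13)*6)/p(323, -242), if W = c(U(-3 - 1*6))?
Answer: -405/92 ≈ -4.4022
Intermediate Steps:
v(q) = -q/3
c(J) = -4 + J² (c(J) = J² - 4 = -4 + J²)
W = 77 (W = -4 + (-3 - 1*6)² = -4 + (-3 - 6)² = -4 + (-9)² = -4 + 81 = 77)
p(D, L) = 77 - D/3
y = 135 (y = 2 - 1*(-133) = 2 + 133 = 135)
d(u, E) = 135
d(921, (1 - 13)*6)/p(323, -242) = 135/(77 - ⅓*323) = 135/(77 - 323/3) = 135/(-92/3) = 135*(-3/92) = -405/92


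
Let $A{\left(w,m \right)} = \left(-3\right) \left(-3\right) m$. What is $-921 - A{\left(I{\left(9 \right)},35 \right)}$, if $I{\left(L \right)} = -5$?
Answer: $-1236$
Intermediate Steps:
$A{\left(w,m \right)} = 9 m$
$-921 - A{\left(I{\left(9 \right)},35 \right)} = -921 - 9 \cdot 35 = -921 - 315 = -1236$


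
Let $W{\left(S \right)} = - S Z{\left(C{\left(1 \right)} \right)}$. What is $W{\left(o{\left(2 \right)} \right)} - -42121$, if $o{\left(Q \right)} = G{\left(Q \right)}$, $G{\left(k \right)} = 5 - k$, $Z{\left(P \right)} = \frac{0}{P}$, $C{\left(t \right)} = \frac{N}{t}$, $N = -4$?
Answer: $42121$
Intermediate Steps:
$C{\left(t \right)} = - \frac{4}{t}$
$Z{\left(P \right)} = 0$
$o{\left(Q \right)} = 5 - Q$
$W{\left(S \right)} = 0$ ($W{\left(S \right)} = - S 0 = \left(-1\right) 0 = 0$)
$W{\left(o{\left(2 \right)} \right)} - -42121 = 0 - -42121 = 0 + 42121 = 42121$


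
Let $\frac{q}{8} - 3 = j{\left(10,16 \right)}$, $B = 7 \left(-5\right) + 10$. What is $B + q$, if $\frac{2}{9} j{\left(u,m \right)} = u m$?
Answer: $5759$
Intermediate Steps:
$j{\left(u,m \right)} = \frac{9 m u}{2}$ ($j{\left(u,m \right)} = \frac{9 u m}{2} = \frac{9 m u}{2}$)
$B = -25$ ($B = -35 + 10 = -25$)
$q = 5784$ ($q = 24 + 8 \cdot \frac{9}{2} \cdot 16 \cdot 10 = 24 + 8 \cdot 720 = 24 + 5760 = 5784$)
$B + q = -25 + 5784 = 5759$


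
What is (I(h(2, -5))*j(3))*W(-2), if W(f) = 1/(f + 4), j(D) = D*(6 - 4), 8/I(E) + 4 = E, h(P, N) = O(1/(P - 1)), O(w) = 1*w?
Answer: -8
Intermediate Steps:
O(w) = w
h(P, N) = 1/(-1 + P) (h(P, N) = 1/(P - 1) = 1/(-1 + P))
I(E) = 8/(-4 + E)
j(D) = 2*D (j(D) = D*2 = 2*D)
W(f) = 1/(4 + f)
(I(h(2, -5))*j(3))*W(-2) = ((8/(-4 + 1/(-1 + 2)))*(2*3))/(4 - 2) = ((8/(-4 + 1/1))*6)/2 = ((8/(-4 + 1))*6)*(½) = ((8/(-3))*6)*(½) = ((8*(-⅓))*6)*(½) = -8/3*6*(½) = -16*½ = -8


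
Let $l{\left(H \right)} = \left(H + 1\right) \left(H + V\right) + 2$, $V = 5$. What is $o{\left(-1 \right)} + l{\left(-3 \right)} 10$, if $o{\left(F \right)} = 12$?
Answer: $-8$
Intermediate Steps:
$l{\left(H \right)} = 2 + \left(1 + H\right) \left(5 + H\right)$ ($l{\left(H \right)} = \left(H + 1\right) \left(H + 5\right) + 2 = \left(1 + H\right) \left(5 + H\right) + 2 = 2 + \left(1 + H\right) \left(5 + H\right)$)
$o{\left(-1 \right)} + l{\left(-3 \right)} 10 = 12 + \left(7 + \left(-3\right)^{2} + 6 \left(-3\right)\right) 10 = 12 + \left(7 + 9 - 18\right) 10 = 12 - 20 = -8$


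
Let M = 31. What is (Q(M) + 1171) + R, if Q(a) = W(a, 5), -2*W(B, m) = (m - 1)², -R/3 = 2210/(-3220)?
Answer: 375149/322 ≈ 1165.1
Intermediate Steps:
R = 663/322 (R = -6630/(-3220) = -6630*(-1)/3220 = -3*(-221/322) = 663/322 ≈ 2.0590)
W(B, m) = -(-1 + m)²/2 (W(B, m) = -(m - 1)²/2 = -(-1 + m)²/2)
Q(a) = -8 (Q(a) = -(-1 + 5)²/2 = -½*4² = -½*16 = -8)
(Q(M) + 1171) + R = (-8 + 1171) + 663/322 = 1163 + 663/322 = 375149/322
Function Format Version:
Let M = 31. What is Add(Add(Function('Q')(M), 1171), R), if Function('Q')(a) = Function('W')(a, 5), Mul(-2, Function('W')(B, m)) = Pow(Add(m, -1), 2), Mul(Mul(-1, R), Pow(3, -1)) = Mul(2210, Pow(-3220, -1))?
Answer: Rational(375149, 322) ≈ 1165.1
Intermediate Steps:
R = Rational(663, 322) (R = Mul(-3, Mul(2210, Pow(-3220, -1))) = Mul(-3, Mul(2210, Rational(-1, 3220))) = Mul(-3, Rational(-221, 322)) = Rational(663, 322) ≈ 2.0590)
Function('W')(B, m) = Mul(Rational(-1, 2), Pow(Add(-1, m), 2)) (Function('W')(B, m) = Mul(Rational(-1, 2), Pow(Add(m, -1), 2)) = Mul(Rational(-1, 2), Pow(Add(-1, m), 2)))
Function('Q')(a) = -8 (Function('Q')(a) = Mul(Rational(-1, 2), Pow(Add(-1, 5), 2)) = Mul(Rational(-1, 2), Pow(4, 2)) = Mul(Rational(-1, 2), 16) = -8)
Add(Add(Function('Q')(M), 1171), R) = Add(Add(-8, 1171), Rational(663, 322)) = Add(1163, Rational(663, 322)) = Rational(375149, 322)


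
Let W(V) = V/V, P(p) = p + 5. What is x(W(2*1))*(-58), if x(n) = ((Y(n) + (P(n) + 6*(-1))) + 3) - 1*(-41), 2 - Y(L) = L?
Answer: -2610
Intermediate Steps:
P(p) = 5 + p
Y(L) = 2 - L
W(V) = 1
x(n) = 45 (x(n) = (((2 - n) + ((5 + n) + 6*(-1))) + 3) - 1*(-41) = (((2 - n) + ((5 + n) - 6)) + 3) + 41 = (((2 - n) + (-1 + n)) + 3) + 41 = (1 + 3) + 41 = 4 + 41 = 45)
x(W(2*1))*(-58) = 45*(-58) = -2610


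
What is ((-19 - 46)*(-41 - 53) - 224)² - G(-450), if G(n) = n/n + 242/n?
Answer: 7795123996/225 ≈ 3.4645e+7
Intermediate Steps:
G(n) = 1 + 242/n
((-19 - 46)*(-41 - 53) - 224)² - G(-450) = ((-19 - 46)*(-41 - 53) - 224)² - (242 - 450)/(-450) = (-65*(-94) - 224)² - (-1)*(-208)/450 = (6110 - 224)² - 1*104/225 = 5886² - 104/225 = 34644996 - 104/225 = 7795123996/225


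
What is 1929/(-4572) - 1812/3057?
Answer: -1575713/1552956 ≈ -1.0147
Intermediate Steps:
1929/(-4572) - 1812/3057 = 1929*(-1/4572) - 1812*1/3057 = -643/1524 - 604/1019 = -1575713/1552956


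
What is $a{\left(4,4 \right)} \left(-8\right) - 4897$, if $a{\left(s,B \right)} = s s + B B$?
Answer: $-5153$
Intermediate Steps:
$a{\left(s,B \right)} = B^{2} + s^{2}$ ($a{\left(s,B \right)} = s^{2} + B^{2} = B^{2} + s^{2}$)
$a{\left(4,4 \right)} \left(-8\right) - 4897 = \left(4^{2} + 4^{2}\right) \left(-8\right) - 4897 = \left(16 + 16\right) \left(-8\right) - 4897 = 32 \left(-8\right) - 4897 = -256 - 4897 = -5153$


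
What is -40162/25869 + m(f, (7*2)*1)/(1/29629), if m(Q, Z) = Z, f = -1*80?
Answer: 10730576252/25869 ≈ 4.1480e+5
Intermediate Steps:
f = -80
-40162/25869 + m(f, (7*2)*1)/(1/29629) = -40162/25869 + ((7*2)*1)/(1/29629) = -40162*1/25869 + (14*1)/(1/29629) = -40162/25869 + 14*29629 = -40162/25869 + 414806 = 10730576252/25869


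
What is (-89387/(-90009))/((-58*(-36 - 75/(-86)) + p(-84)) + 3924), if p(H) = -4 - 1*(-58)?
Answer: 3843641/23281997967 ≈ 0.00016509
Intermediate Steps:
p(H) = 54 (p(H) = -4 + 58 = 54)
(-89387/(-90009))/((-58*(-36 - 75/(-86)) + p(-84)) + 3924) = (-89387/(-90009))/((-58*(-36 - 75/(-86)) + 54) + 3924) = (-89387*(-1/90009))/((-58*(-36 - 75*(-1/86)) + 54) + 3924) = 89387/(90009*((-58*(-36 + 75/86) + 54) + 3924)) = 89387/(90009*((-58*(-3021/86) + 54) + 3924)) = 89387/(90009*((87609/43 + 54) + 3924)) = 89387/(90009*(89931/43 + 3924)) = 89387/(90009*(258663/43)) = (89387/90009)*(43/258663) = 3843641/23281997967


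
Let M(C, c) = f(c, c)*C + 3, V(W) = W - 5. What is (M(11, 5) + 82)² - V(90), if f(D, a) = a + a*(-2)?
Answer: 815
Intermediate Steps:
V(W) = -5 + W
f(D, a) = -a (f(D, a) = a - 2*a = -a)
M(C, c) = 3 - C*c (M(C, c) = (-c)*C + 3 = -C*c + 3 = 3 - C*c)
(M(11, 5) + 82)² - V(90) = ((3 - 1*11*5) + 82)² - (-5 + 90) = ((3 - 55) + 82)² - 1*85 = (-52 + 82)² - 85 = 30² - 85 = 900 - 85 = 815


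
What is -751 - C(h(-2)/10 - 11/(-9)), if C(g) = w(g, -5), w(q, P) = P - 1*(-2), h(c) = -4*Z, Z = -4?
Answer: -748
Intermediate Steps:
h(c) = 16 (h(c) = -4*(-4) = 16)
w(q, P) = 2 + P (w(q, P) = P + 2 = 2 + P)
C(g) = -3 (C(g) = 2 - 5 = -3)
-751 - C(h(-2)/10 - 11/(-9)) = -751 - 1*(-3) = -751 + 3 = -748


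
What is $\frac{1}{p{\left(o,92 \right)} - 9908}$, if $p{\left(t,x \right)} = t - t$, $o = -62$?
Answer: $- \frac{1}{9908} \approx -0.00010093$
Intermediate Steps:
$p{\left(t,x \right)} = 0$
$\frac{1}{p{\left(o,92 \right)} - 9908} = \frac{1}{0 - 9908} = \frac{1}{-9908} = - \frac{1}{9908}$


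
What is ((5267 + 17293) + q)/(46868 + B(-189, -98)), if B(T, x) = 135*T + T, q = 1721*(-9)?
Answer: 7071/21164 ≈ 0.33411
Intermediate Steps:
q = -15489
B(T, x) = 136*T
((5267 + 17293) + q)/(46868 + B(-189, -98)) = ((5267 + 17293) - 15489)/(46868 + 136*(-189)) = (22560 - 15489)/(46868 - 25704) = 7071/21164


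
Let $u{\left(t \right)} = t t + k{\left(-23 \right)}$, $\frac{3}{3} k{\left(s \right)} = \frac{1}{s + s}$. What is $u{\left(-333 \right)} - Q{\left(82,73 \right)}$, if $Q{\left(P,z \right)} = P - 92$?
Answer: $\frac{5101353}{46} \approx 1.109 \cdot 10^{5}$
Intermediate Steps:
$k{\left(s \right)} = \frac{1}{2 s}$ ($k{\left(s \right)} = \frac{1}{s + s} = \frac{1}{2 s}$)
$u{\left(t \right)} = - \frac{1}{46} + t^{2}$ ($u{\left(t \right)} = t t + \frac{1}{2 \left(-23\right)} = t^{2} + \frac{1}{2} \left(- \frac{1}{23}\right) = t^{2} - \frac{1}{46} = - \frac{1}{46} + t^{2}$)
$Q{\left(P,z \right)} = -92 + P$
$u{\left(-333 \right)} - Q{\left(82,73 \right)} = \left(- \frac{1}{46} + \left(-333\right)^{2}\right) - \left(-92 + 82\right) = \left(- \frac{1}{46} + 110889\right) - -10 = \frac{5100893}{46} + 10 = \frac{5101353}{46}$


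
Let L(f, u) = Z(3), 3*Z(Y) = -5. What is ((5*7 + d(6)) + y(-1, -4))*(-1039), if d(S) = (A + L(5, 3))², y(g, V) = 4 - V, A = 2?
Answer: -403132/9 ≈ -44792.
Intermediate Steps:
Z(Y) = -5/3 (Z(Y) = (⅓)*(-5) = -5/3)
L(f, u) = -5/3
d(S) = ⅑ (d(S) = (2 - 5/3)² = (⅓)² = ⅑)
((5*7 + d(6)) + y(-1, -4))*(-1039) = ((5*7 + ⅑) + (4 - 1*(-4)))*(-1039) = ((35 + ⅑) + (4 + 4))*(-1039) = (316/9 + 8)*(-1039) = (388/9)*(-1039) = -403132/9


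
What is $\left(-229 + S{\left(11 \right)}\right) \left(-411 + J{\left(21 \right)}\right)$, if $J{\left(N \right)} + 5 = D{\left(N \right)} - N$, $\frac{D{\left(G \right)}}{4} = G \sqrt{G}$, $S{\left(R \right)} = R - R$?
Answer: $100073 - 19236 \sqrt{21} \approx 11923.0$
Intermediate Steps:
$S{\left(R \right)} = 0$
$D{\left(G \right)} = 4 G^{\frac{3}{2}}$ ($D{\left(G \right)} = 4 G \sqrt{G} = 4 G^{\frac{3}{2}}$)
$J{\left(N \right)} = -5 - N + 4 N^{\frac{3}{2}}$ ($J{\left(N \right)} = -5 + \left(4 N^{\frac{3}{2}} - N\right) = -5 + \left(- N + 4 N^{\frac{3}{2}}\right) = -5 - N + 4 N^{\frac{3}{2}}$)
$\left(-229 + S{\left(11 \right)}\right) \left(-411 + J{\left(21 \right)}\right) = \left(-229 + 0\right) \left(-411 - \left(26 - 84 \sqrt{21}\right)\right) = - 229 \left(-411 - \left(26 - 84 \sqrt{21}\right)\right) = - 229 \left(-437 + 84 \sqrt{21}\right) = 100073 - 19236 \sqrt{21}$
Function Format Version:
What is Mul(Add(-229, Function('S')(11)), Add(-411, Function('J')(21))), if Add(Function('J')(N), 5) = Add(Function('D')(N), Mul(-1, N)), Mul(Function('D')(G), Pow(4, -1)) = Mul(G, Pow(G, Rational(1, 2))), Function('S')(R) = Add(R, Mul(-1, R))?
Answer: Add(100073, Mul(-19236, Pow(21, Rational(1, 2)))) ≈ 11923.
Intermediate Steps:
Function('S')(R) = 0
Function('D')(G) = Mul(4, Pow(G, Rational(3, 2))) (Function('D')(G) = Mul(4, Mul(G, Pow(G, Rational(1, 2)))) = Mul(4, Pow(G, Rational(3, 2))))
Function('J')(N) = Add(-5, Mul(-1, N), Mul(4, Pow(N, Rational(3, 2)))) (Function('J')(N) = Add(-5, Add(Mul(4, Pow(N, Rational(3, 2))), Mul(-1, N))) = Add(-5, Add(Mul(-1, N), Mul(4, Pow(N, Rational(3, 2))))) = Add(-5, Mul(-1, N), Mul(4, Pow(N, Rational(3, 2)))))
Mul(Add(-229, Function('S')(11)), Add(-411, Function('J')(21))) = Mul(Add(-229, 0), Add(-411, Add(-5, Mul(-1, 21), Mul(4, Pow(21, Rational(3, 2)))))) = Mul(-229, Add(-411, Add(-5, -21, Mul(4, Mul(21, Pow(21, Rational(1, 2))))))) = Mul(-229, Add(-411, Add(-5, -21, Mul(84, Pow(21, Rational(1, 2)))))) = Mul(-229, Add(-411, Add(-26, Mul(84, Pow(21, Rational(1, 2)))))) = Mul(-229, Add(-437, Mul(84, Pow(21, Rational(1, 2))))) = Add(100073, Mul(-19236, Pow(21, Rational(1, 2))))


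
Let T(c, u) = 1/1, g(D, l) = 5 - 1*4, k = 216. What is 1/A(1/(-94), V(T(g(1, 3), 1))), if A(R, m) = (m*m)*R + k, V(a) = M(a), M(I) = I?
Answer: 94/20303 ≈ 0.0046299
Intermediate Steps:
g(D, l) = 1 (g(D, l) = 5 - 4 = 1)
T(c, u) = 1
V(a) = a
A(R, m) = 216 + R*m² (A(R, m) = (m*m)*R + 216 = m²*R + 216 = R*m² + 216 = 216 + R*m²)
1/A(1/(-94), V(T(g(1, 3), 1))) = 1/(216 + 1²/(-94)) = 1/(216 - 1/94*1) = 1/(216 - 1/94) = 1/(20303/94) = 94/20303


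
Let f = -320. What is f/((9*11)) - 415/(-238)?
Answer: -35075/23562 ≈ -1.4886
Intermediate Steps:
f/((9*11)) - 415/(-238) = -320/(9*11) - 415/(-238) = -320/99 - 415*(-1/238) = -320*1/99 + 415/238 = -320/99 + 415/238 = -35075/23562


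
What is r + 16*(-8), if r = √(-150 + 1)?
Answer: -128 + I*√149 ≈ -128.0 + 12.207*I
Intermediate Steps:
r = I*√149 (r = √(-149) = I*√149 ≈ 12.207*I)
r + 16*(-8) = I*√149 + 16*(-8) = I*√149 - 128 = -128 + I*√149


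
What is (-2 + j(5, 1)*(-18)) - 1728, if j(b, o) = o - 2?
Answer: -1712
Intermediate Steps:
j(b, o) = -2 + o
(-2 + j(5, 1)*(-18)) - 1728 = (-2 + (-2 + 1)*(-18)) - 1728 = (-2 - 1*(-18)) - 1728 = (-2 + 18) - 1728 = 16 - 1728 = -1712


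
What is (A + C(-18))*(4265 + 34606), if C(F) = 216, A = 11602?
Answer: 459377478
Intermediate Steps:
(A + C(-18))*(4265 + 34606) = (11602 + 216)*(4265 + 34606) = 11818*38871 = 459377478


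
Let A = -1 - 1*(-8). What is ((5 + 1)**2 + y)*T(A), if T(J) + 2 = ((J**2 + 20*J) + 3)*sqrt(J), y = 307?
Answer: -686 + 65856*sqrt(7) ≈ 1.7355e+5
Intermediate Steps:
A = 7 (A = -1 + 8 = 7)
T(J) = -2 + sqrt(J)*(3 + J**2 + 20*J) (T(J) = -2 + ((J**2 + 20*J) + 3)*sqrt(J) = -2 + (3 + J**2 + 20*J)*sqrt(J) = -2 + sqrt(J)*(3 + J**2 + 20*J))
((5 + 1)**2 + y)*T(A) = ((5 + 1)**2 + 307)*(-2 + 7**(5/2) + 3*sqrt(7) + 20*7**(3/2)) = (6**2 + 307)*(-2 + 49*sqrt(7) + 3*sqrt(7) + 20*(7*sqrt(7))) = (36 + 307)*(-2 + 49*sqrt(7) + 3*sqrt(7) + 140*sqrt(7)) = 343*(-2 + 192*sqrt(7)) = -686 + 65856*sqrt(7)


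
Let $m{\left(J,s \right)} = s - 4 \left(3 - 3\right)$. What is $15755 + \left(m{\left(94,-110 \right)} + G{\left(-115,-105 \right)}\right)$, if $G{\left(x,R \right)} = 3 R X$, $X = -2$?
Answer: $16275$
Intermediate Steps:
$G{\left(x,R \right)} = - 6 R$ ($G{\left(x,R \right)} = 3 R \left(-2\right) = - 6 R$)
$m{\left(J,s \right)} = s$ ($m{\left(J,s \right)} = s - 4 \left(3 - 3\right) = s - 0 = s + 0 = s$)
$15755 + \left(m{\left(94,-110 \right)} + G{\left(-115,-105 \right)}\right) = 15755 - -520 = 15755 + \left(-110 + 630\right) = 15755 + 520 = 16275$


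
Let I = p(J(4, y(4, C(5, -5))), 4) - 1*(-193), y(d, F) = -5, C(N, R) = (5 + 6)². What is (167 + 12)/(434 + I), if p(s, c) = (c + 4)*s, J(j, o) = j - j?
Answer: 179/627 ≈ 0.28549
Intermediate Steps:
C(N, R) = 121 (C(N, R) = 11² = 121)
J(j, o) = 0
p(s, c) = s*(4 + c) (p(s, c) = (4 + c)*s = s*(4 + c))
I = 193 (I = 0*(4 + 4) - 1*(-193) = 0*8 + 193 = 0 + 193 = 193)
(167 + 12)/(434 + I) = (167 + 12)/(434 + 193) = 179/627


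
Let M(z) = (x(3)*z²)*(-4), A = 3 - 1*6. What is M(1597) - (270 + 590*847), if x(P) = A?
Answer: 30104908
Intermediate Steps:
A = -3 (A = 3 - 6 = -3)
x(P) = -3
M(z) = 12*z² (M(z) = -3*z²*(-4) = 12*z²)
M(1597) - (270 + 590*847) = 12*1597² - (270 + 590*847) = 12*2550409 - (270 + 499730) = 30604908 - 1*500000 = 30604908 - 500000 = 30104908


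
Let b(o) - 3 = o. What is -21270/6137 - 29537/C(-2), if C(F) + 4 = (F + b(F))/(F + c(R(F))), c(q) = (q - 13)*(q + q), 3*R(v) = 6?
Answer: 8334461764/1123071 ≈ 7421.1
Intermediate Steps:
R(v) = 2 (R(v) = (1/3)*6 = 2)
b(o) = 3 + o
c(q) = 2*q*(-13 + q) (c(q) = (-13 + q)*(2*q) = 2*q*(-13 + q))
C(F) = -4 + (3 + 2*F)/(-44 + F) (C(F) = -4 + (F + (3 + F))/(F + 2*2*(-13 + 2)) = -4 + (3 + 2*F)/(F + 2*2*(-11)) = -4 + (3 + 2*F)/(F - 44) = -4 + (3 + 2*F)/(-44 + F))
-21270/6137 - 29537/C(-2) = -21270/6137 - 29537*(-44 - 2)/(179 - 2*(-2)) = -21270*1/6137 - 29537*(-46/(179 + 4)) = -21270/6137 - 29537/((-1/46*183)) = -21270/6137 - 29537/(-183/46) = -21270/6137 - 29537*(-46/183) = -21270/6137 + 1358702/183 = 8334461764/1123071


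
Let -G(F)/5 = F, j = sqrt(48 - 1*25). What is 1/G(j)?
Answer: -sqrt(23)/115 ≈ -0.041703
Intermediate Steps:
j = sqrt(23) (j = sqrt(48 - 25) = sqrt(23) ≈ 4.7958)
G(F) = -5*F
1/G(j) = 1/(-5*sqrt(23)) = -sqrt(23)/115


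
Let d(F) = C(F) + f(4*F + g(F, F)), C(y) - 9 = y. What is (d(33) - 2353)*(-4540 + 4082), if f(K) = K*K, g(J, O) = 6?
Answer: -7663714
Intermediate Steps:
f(K) = K**2
C(y) = 9 + y
d(F) = 9 + F + (6 + 4*F)**2 (d(F) = (9 + F) + (4*F + 6)**2 = (9 + F) + (6 + 4*F)**2 = 9 + F + (6 + 4*F)**2)
(d(33) - 2353)*(-4540 + 4082) = ((45 + 16*33**2 + 49*33) - 2353)*(-4540 + 4082) = ((45 + 16*1089 + 1617) - 2353)*(-458) = ((45 + 17424 + 1617) - 2353)*(-458) = (19086 - 2353)*(-458) = 16733*(-458) = -7663714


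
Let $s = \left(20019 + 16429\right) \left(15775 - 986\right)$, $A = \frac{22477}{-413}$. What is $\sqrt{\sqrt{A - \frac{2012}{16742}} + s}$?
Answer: $\frac{\sqrt{131483488586238828512 + 493889 i \sqrt{13304695501515}}}{493889} \approx 23217.0 + 0.00015905 i$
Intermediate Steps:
$A = - \frac{3211}{59}$ ($A = 22477 \left(- \frac{1}{413}\right) = - \frac{3211}{59} \approx -54.424$)
$s = 539029472$ ($s = 36448 \cdot 14789 = 539029472$)
$\sqrt{\sqrt{A - \frac{2012}{16742}} + s} = \sqrt{\sqrt{- \frac{3211}{59} - \frac{2012}{16742}} + 539029472} = \sqrt{\sqrt{- \frac{3211}{59} - \frac{1006}{8371}} + 539029472} = \sqrt{\sqrt{- \frac{26938635}{493889}} + 539029472} = \sqrt{\frac{i \sqrt{13304695501515}}{493889} + 539029472} = \sqrt{539029472 + \frac{i \sqrt{13304695501515}}{493889}}$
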